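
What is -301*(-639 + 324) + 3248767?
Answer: 3343582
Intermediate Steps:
-301*(-639 + 324) + 3248767 = -301*(-315) + 3248767 = 94815 + 3248767 = 3343582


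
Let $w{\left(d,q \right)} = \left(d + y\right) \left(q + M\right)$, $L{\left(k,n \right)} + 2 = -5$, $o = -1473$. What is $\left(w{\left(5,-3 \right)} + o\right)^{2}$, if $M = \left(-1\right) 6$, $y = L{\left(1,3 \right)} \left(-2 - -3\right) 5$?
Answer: $1447209$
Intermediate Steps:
$L{\left(k,n \right)} = -7$ ($L{\left(k,n \right)} = -2 - 5 = -7$)
$y = -35$ ($y = - 7 \left(-2 - -3\right) 5 = - 7 \left(-2 + 3\right) 5 = \left(-7\right) 1 \cdot 5 = \left(-7\right) 5 = -35$)
$M = -6$
$w{\left(d,q \right)} = \left(-35 + d\right) \left(-6 + q\right)$ ($w{\left(d,q \right)} = \left(d - 35\right) \left(q - 6\right) = \left(-35 + d\right) \left(-6 + q\right)$)
$\left(w{\left(5,-3 \right)} + o\right)^{2} = \left(\left(210 - -105 - 30 + 5 \left(-3\right)\right) - 1473\right)^{2} = \left(\left(210 + 105 - 30 - 15\right) - 1473\right)^{2} = \left(270 - 1473\right)^{2} = \left(-1203\right)^{2} = 1447209$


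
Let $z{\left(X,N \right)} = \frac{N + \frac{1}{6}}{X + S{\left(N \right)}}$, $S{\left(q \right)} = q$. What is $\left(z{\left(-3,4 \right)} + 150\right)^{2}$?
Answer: $\frac{855625}{36} \approx 23767.0$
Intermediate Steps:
$z{\left(X,N \right)} = \frac{\frac{1}{6} + N}{N + X}$ ($z{\left(X,N \right)} = \frac{N + \frac{1}{6}}{X + N} = \frac{N + \frac{1}{6}}{N + X} = \frac{\frac{1}{6} + N}{N + X}$)
$\left(z{\left(-3,4 \right)} + 150\right)^{2} = \left(\frac{\frac{1}{6} + 4}{4 - 3} + 150\right)^{2} = \left(1^{-1} \cdot \frac{25}{6} + 150\right)^{2} = \left(1 \cdot \frac{25}{6} + 150\right)^{2} = \left(\frac{25}{6} + 150\right)^{2} = \left(\frac{925}{6}\right)^{2} = \frac{855625}{36}$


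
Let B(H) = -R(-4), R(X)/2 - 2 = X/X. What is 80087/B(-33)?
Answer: -80087/6 ≈ -13348.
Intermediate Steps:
R(X) = 6 (R(X) = 4 + 2*(X/X) = 4 + 2*1 = 4 + 2 = 6)
B(H) = -6 (B(H) = -1*6 = -6)
80087/B(-33) = 80087/(-6) = 80087*(-⅙) = -80087/6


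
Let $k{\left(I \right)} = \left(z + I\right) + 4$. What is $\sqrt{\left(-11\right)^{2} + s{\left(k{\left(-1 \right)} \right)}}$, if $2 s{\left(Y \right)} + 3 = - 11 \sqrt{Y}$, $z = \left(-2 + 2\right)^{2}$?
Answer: $\frac{\sqrt{478 - 22 \sqrt{3}}}{2} \approx 10.487$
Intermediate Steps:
$z = 0$ ($z = 0^{2} = 0$)
$k{\left(I \right)} = 4 + I$ ($k{\left(I \right)} = \left(0 + I\right) + 4 = I + 4 = 4 + I$)
$s{\left(Y \right)} = - \frac{3}{2} - \frac{11 \sqrt{Y}}{2}$ ($s{\left(Y \right)} = - \frac{3}{2} + \frac{\left(-11\right) \sqrt{Y}}{2} = - \frac{3}{2} - \frac{11 \sqrt{Y}}{2}$)
$\sqrt{\left(-11\right)^{2} + s{\left(k{\left(-1 \right)} \right)}} = \sqrt{\left(-11\right)^{2} - \left(\frac{3}{2} + \frac{11 \sqrt{4 - 1}}{2}\right)} = \sqrt{121 - \left(\frac{3}{2} + \frac{11 \sqrt{3}}{2}\right)} = \sqrt{\frac{239}{2} - \frac{11 \sqrt{3}}{2}}$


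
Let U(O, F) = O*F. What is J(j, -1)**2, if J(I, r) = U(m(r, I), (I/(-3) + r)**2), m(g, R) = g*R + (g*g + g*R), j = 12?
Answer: 330625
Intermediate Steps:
m(g, R) = g**2 + 2*R*g (m(g, R) = R*g + (g**2 + R*g) = g**2 + 2*R*g)
U(O, F) = F*O
J(I, r) = r*(r - I/3)**2*(r + 2*I) (J(I, r) = (I/(-3) + r)**2*(r*(r + 2*I)) = (I*(-1/3) + r)**2*(r*(r + 2*I)) = (-I/3 + r)**2*(r*(r + 2*I)) = (r - I/3)**2*(r*(r + 2*I)) = r*(r - I/3)**2*(r + 2*I))
J(j, -1)**2 = ((1/9)*(-1)*(12 - 3*(-1))**2*(-1 + 2*12))**2 = ((1/9)*(-1)*(12 + 3)**2*(-1 + 24))**2 = ((1/9)*(-1)*15**2*23)**2 = ((1/9)*(-1)*225*23)**2 = (-575)**2 = 330625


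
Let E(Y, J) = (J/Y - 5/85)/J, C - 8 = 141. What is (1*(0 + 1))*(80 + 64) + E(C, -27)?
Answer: 9848912/68391 ≈ 144.01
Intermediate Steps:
C = 149 (C = 8 + 141 = 149)
E(Y, J) = (-1/17 + J/Y)/J (E(Y, J) = (J/Y - 5*1/85)/J = (J/Y - 1/17)/J = (-1/17 + J/Y)/J)
(1*(0 + 1))*(80 + 64) + E(C, -27) = (1*(0 + 1))*(80 + 64) + (-27 - 1/17*149)/(-27*149) = (1*1)*144 - 1/27*1/149*(-27 - 149/17) = 1*144 - 1/27*1/149*(-608/17) = 144 + 608/68391 = 9848912/68391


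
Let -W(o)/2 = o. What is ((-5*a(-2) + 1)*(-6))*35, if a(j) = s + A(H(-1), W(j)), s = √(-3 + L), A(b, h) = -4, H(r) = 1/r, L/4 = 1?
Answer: -3360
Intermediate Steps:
L = 4 (L = 4*1 = 4)
W(o) = -2*o
s = 1 (s = √(-3 + 4) = √1 = 1)
a(j) = -3 (a(j) = 1 - 4 = -3)
((-5*a(-2) + 1)*(-6))*35 = ((-5*(-3) + 1)*(-6))*35 = ((15 + 1)*(-6))*35 = (16*(-6))*35 = -96*35 = -3360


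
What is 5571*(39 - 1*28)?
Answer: 61281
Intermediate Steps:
5571*(39 - 1*28) = 5571*(39 - 28) = 5571*11 = 61281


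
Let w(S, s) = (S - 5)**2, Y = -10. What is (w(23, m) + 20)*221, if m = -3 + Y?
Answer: 76024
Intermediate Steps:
m = -13 (m = -3 - 10 = -13)
w(S, s) = (-5 + S)**2
(w(23, m) + 20)*221 = ((-5 + 23)**2 + 20)*221 = (18**2 + 20)*221 = (324 + 20)*221 = 344*221 = 76024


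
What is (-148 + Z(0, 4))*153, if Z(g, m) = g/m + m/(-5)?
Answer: -113832/5 ≈ -22766.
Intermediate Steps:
Z(g, m) = -m/5 + g/m (Z(g, m) = g/m + m*(-⅕) = g/m - m/5 = -m/5 + g/m)
(-148 + Z(0, 4))*153 = (-148 + (-⅕*4 + 0/4))*153 = (-148 + (-⅘ + 0*(¼)))*153 = (-148 + (-⅘ + 0))*153 = (-148 - ⅘)*153 = -744/5*153 = -113832/5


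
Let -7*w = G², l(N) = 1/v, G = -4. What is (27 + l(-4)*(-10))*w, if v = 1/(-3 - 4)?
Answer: -1552/7 ≈ -221.71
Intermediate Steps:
v = -⅐ (v = 1/(-7) = -⅐ ≈ -0.14286)
l(N) = -7 (l(N) = 1/(-⅐) = -7)
w = -16/7 (w = -⅐*(-4)² = -⅐*16 = -16/7 ≈ -2.2857)
(27 + l(-4)*(-10))*w = (27 - 7*(-10))*(-16/7) = (27 + 70)*(-16/7) = 97*(-16/7) = -1552/7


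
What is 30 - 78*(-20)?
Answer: 1590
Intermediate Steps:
30 - 78*(-20) = 30 + 1560 = 1590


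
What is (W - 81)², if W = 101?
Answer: 400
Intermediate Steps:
(W - 81)² = (101 - 81)² = 20² = 400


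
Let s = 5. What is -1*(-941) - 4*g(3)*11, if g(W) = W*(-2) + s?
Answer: 985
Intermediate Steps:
g(W) = 5 - 2*W (g(W) = W*(-2) + 5 = -2*W + 5 = 5 - 2*W)
-1*(-941) - 4*g(3)*11 = -1*(-941) - 4*(5 - 2*3)*11 = 941 - 4*(5 - 6)*11 = 941 - 4*(-1)*11 = 941 - (-4)*11 = 941 - 1*(-44) = 941 + 44 = 985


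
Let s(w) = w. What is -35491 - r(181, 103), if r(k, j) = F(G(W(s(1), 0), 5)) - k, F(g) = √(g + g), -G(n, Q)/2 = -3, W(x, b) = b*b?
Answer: -35310 - 2*√3 ≈ -35313.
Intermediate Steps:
W(x, b) = b²
G(n, Q) = 6 (G(n, Q) = -2*(-3) = 6)
F(g) = √2*√g (F(g) = √(2*g) = √2*√g)
r(k, j) = -k + 2*√3 (r(k, j) = √2*√6 - k = 2*√3 - k = -k + 2*√3)
-35491 - r(181, 103) = -35491 - (-1*181 + 2*√3) = -35491 - (-181 + 2*√3) = -35491 + (181 - 2*√3) = -35310 - 2*√3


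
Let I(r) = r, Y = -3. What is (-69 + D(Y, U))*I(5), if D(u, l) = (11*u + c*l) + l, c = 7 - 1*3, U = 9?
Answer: -285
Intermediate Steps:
c = 4 (c = 7 - 3 = 4)
D(u, l) = 5*l + 11*u (D(u, l) = (11*u + 4*l) + l = (4*l + 11*u) + l = 5*l + 11*u)
(-69 + D(Y, U))*I(5) = (-69 + (5*9 + 11*(-3)))*5 = (-69 + (45 - 33))*5 = (-69 + 12)*5 = -57*5 = -285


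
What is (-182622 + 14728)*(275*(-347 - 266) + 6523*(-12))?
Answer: 41444801794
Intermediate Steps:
(-182622 + 14728)*(275*(-347 - 266) + 6523*(-12)) = -167894*(275*(-613) - 78276) = -167894*(-168575 - 78276) = -167894*(-246851) = 41444801794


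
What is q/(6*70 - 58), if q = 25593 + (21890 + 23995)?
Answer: 35739/181 ≈ 197.45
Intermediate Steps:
q = 71478 (q = 25593 + 45885 = 71478)
q/(6*70 - 58) = 71478/(6*70 - 58) = 71478/(420 - 58) = 71478/362 = 71478*(1/362) = 35739/181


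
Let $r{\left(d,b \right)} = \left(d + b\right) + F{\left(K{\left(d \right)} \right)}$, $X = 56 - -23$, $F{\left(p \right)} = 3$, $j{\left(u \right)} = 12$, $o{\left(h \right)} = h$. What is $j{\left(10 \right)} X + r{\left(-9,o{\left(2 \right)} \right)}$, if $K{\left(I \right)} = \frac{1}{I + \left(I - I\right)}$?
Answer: $944$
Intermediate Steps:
$K{\left(I \right)} = \frac{1}{I}$ ($K{\left(I \right)} = \frac{1}{I + 0} = \frac{1}{I}$)
$X = 79$ ($X = 56 + 23 = 79$)
$r{\left(d,b \right)} = 3 + b + d$ ($r{\left(d,b \right)} = \left(d + b\right) + 3 = \left(b + d\right) + 3 = 3 + b + d$)
$j{\left(10 \right)} X + r{\left(-9,o{\left(2 \right)} \right)} = 12 \cdot 79 + \left(3 + 2 - 9\right) = 948 - 4 = 944$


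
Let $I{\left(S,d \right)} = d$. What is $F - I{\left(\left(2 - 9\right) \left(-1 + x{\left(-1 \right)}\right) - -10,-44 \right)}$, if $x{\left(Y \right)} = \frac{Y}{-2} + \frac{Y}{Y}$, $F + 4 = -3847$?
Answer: $-3807$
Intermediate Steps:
$F = -3851$ ($F = -4 - 3847 = -3851$)
$x{\left(Y \right)} = 1 - \frac{Y}{2}$ ($x{\left(Y \right)} = Y \left(- \frac{1}{2}\right) + 1 = - \frac{Y}{2} + 1 = 1 - \frac{Y}{2}$)
$F - I{\left(\left(2 - 9\right) \left(-1 + x{\left(-1 \right)}\right) - -10,-44 \right)} = -3851 - -44 = -3851 + 44 = -3807$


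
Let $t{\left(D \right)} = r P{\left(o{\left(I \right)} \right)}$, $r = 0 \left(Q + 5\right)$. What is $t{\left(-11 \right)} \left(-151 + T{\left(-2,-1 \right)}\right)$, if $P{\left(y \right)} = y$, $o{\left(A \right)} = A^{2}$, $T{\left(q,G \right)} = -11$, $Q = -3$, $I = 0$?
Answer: $0$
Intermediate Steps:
$r = 0$ ($r = 0 \left(-3 + 5\right) = 0 \cdot 2 = 0$)
$t{\left(D \right)} = 0$ ($t{\left(D \right)} = 0 \cdot 0^{2} = 0 \cdot 0 = 0$)
$t{\left(-11 \right)} \left(-151 + T{\left(-2,-1 \right)}\right) = 0 \left(-151 - 11\right) = 0 \left(-162\right) = 0$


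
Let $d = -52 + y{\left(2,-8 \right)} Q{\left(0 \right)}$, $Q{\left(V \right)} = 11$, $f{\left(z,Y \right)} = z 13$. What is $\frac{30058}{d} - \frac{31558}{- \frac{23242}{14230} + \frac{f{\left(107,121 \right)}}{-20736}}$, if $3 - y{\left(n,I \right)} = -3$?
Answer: $\frac{5194579220207}{250870021} \approx 20706.0$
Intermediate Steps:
$f{\left(z,Y \right)} = 13 z$
$y{\left(n,I \right)} = 6$ ($y{\left(n,I \right)} = 3 - -3 = 3 + 3 = 6$)
$d = 14$ ($d = -52 + 6 \cdot 11 = -52 + 66 = 14$)
$\frac{30058}{d} - \frac{31558}{- \frac{23242}{14230} + \frac{f{\left(107,121 \right)}}{-20736}} = \frac{30058}{14} - \frac{31558}{- \frac{23242}{14230} + \frac{13 \cdot 107}{-20736}} = 30058 \cdot \frac{1}{14} - \frac{31558}{\left(-23242\right) \frac{1}{14230} + 1391 \left(- \frac{1}{20736}\right)} = 2147 - \frac{31558}{- \frac{11621}{7115} - \frac{1391}{20736}} = 2147 - \frac{31558}{- \frac{250870021}{147536640}} = 2147 - - \frac{4655961285120}{250870021} = 2147 + \frac{4655961285120}{250870021} = \frac{5194579220207}{250870021}$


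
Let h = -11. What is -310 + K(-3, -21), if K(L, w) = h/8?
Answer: -2491/8 ≈ -311.38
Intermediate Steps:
K(L, w) = -11/8
-310 + K(-3, -21) = -310 - 11/8 = -2491/8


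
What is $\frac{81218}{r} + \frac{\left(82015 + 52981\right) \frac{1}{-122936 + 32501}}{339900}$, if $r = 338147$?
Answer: $\frac{624125699681147}{2598563027226375} \approx 0.24018$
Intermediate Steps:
$\frac{81218}{r} + \frac{\left(82015 + 52981\right) \frac{1}{-122936 + 32501}}{339900} = \frac{81218}{338147} + \frac{\left(82015 + 52981\right) \frac{1}{-122936 + 32501}}{339900} = 81218 \cdot \frac{1}{338147} + \frac{134996}{-90435} \cdot \frac{1}{339900} = \frac{81218}{338147} + 134996 \left(- \frac{1}{90435}\right) \frac{1}{339900} = \frac{81218}{338147} - \frac{33749}{7684714125} = \frac{624125699681147}{2598563027226375}$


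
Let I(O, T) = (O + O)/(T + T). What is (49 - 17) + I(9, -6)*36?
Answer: -22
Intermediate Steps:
I(O, T) = O/T (I(O, T) = (2*O)/((2*T)) = (2*O)*(1/(2*T)) = O/T)
(49 - 17) + I(9, -6)*36 = (49 - 17) + (9/(-6))*36 = 32 + (9*(-1/6))*36 = 32 - 3/2*36 = 32 - 54 = -22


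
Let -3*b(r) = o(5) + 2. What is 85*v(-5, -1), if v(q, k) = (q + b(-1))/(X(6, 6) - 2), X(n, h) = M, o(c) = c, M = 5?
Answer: -1870/9 ≈ -207.78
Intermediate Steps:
X(n, h) = 5
b(r) = -7/3 (b(r) = -(5 + 2)/3 = -1/3*7 = -7/3)
v(q, k) = -7/9 + q/3 (v(q, k) = (q - 7/3)/(5 - 2) = (-7/3 + q)/3 = (-7/3 + q)*(1/3) = -7/9 + q/3)
85*v(-5, -1) = 85*(-7/9 + (1/3)*(-5)) = 85*(-7/9 - 5/3) = 85*(-22/9) = -1870/9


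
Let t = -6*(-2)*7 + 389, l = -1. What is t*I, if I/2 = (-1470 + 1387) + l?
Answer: -79464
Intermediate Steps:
I = -168 (I = 2*((-1470 + 1387) - 1) = 2*(-83 - 1) = 2*(-84) = -168)
t = 473 (t = 12*7 + 389 = 84 + 389 = 473)
t*I = 473*(-168) = -79464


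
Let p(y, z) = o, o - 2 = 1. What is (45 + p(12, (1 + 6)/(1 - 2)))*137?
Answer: 6576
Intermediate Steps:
o = 3 (o = 2 + 1 = 3)
p(y, z) = 3
(45 + p(12, (1 + 6)/(1 - 2)))*137 = (45 + 3)*137 = 48*137 = 6576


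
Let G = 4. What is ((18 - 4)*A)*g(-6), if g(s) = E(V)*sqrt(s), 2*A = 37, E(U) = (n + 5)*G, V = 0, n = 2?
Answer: 7252*I*sqrt(6) ≈ 17764.0*I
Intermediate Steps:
E(U) = 28 (E(U) = (2 + 5)*4 = 7*4 = 28)
A = 37/2 (A = (1/2)*37 = 37/2 ≈ 18.500)
g(s) = 28*sqrt(s)
((18 - 4)*A)*g(-6) = ((18 - 4)*(37/2))*(28*sqrt(-6)) = (14*(37/2))*(28*(I*sqrt(6))) = 259*(28*I*sqrt(6)) = 7252*I*sqrt(6)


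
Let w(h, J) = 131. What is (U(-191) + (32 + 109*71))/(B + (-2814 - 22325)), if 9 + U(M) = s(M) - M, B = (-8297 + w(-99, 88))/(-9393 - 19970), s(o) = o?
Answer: -227915606/738148291 ≈ -0.30877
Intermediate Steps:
B = 8166/29363 (B = (-8297 + 131)/(-9393 - 19970) = -8166/(-29363) = -8166*(-1/29363) = 8166/29363 ≈ 0.27811)
U(M) = -9 (U(M) = -9 + (M - M) = -9 + 0 = -9)
(U(-191) + (32 + 109*71))/(B + (-2814 - 22325)) = (-9 + (32 + 109*71))/(8166/29363 + (-2814 - 22325)) = (-9 + (32 + 7739))/(8166/29363 - 25139) = (-9 + 7771)/(-738148291/29363) = 7762*(-29363/738148291) = -227915606/738148291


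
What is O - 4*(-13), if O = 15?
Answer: 67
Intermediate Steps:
O - 4*(-13) = 15 - 4*(-13) = 15 + 52 = 67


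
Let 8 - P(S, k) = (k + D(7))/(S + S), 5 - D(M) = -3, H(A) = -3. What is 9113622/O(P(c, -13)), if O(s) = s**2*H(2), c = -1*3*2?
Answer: -62493408/1183 ≈ -52826.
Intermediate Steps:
D(M) = 8 (D(M) = 5 - 1*(-3) = 5 + 3 = 8)
c = -6 (c = -3*2 = -6)
P(S, k) = 8 - (8 + k)/(2*S) (P(S, k) = 8 - (k + 8)/(S + S) = 8 - (8 + k)/(2*S))
O(s) = -3*s**2 (O(s) = s**2*(-3) = -3*s**2)
9113622/O(P(c, -13)) = 9113622/((-3*(-8 - 1*(-13) + 16*(-6))**2/144)) = 9113622/((-3*(-8 + 13 - 96)**2/144)) = 9113622/((-3*((1/2)*(-1/6)*(-91))**2)) = 9113622/((-3*(91/12)**2)) = 9113622/((-3*8281/144)) = 9113622/(-8281/48) = 9113622*(-48/8281) = -62493408/1183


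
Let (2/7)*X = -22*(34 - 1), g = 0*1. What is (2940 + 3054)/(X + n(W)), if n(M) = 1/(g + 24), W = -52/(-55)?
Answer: -143856/60983 ≈ -2.3590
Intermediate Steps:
g = 0
W = 52/55 (W = -52*(-1/55) = 52/55 ≈ 0.94545)
X = -2541 (X = 7*(-22*(34 - 1))/2 = 7*(-22*33)/2 = (7/2)*(-726) = -2541)
n(M) = 1/24 (n(M) = 1/(0 + 24) = 1/24)
(2940 + 3054)/(X + n(W)) = (2940 + 3054)/(-2541 + 1/24) = 5994/(-60983/24) = 5994*(-24/60983) = -143856/60983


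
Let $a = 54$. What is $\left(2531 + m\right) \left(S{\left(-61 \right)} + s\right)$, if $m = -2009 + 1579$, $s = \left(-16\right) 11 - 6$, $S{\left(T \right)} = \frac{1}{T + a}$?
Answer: $- \frac{2678775}{7} \approx -3.8268 \cdot 10^{5}$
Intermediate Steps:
$S{\left(T \right)} = \frac{1}{54 + T}$ ($S{\left(T \right)} = \frac{1}{T + 54} = \frac{1}{54 + T}$)
$s = -182$ ($s = -176 - 6 = -182$)
$m = -430$
$\left(2531 + m\right) \left(S{\left(-61 \right)} + s\right) = \left(2531 - 430\right) \left(\frac{1}{54 - 61} - 182\right) = 2101 \left(\frac{1}{-7} - 182\right) = 2101 \left(- \frac{1}{7} - 182\right) = 2101 \left(- \frac{1275}{7}\right) = - \frac{2678775}{7}$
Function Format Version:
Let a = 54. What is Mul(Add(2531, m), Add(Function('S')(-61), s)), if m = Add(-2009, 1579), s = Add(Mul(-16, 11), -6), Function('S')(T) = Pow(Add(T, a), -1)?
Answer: Rational(-2678775, 7) ≈ -3.8268e+5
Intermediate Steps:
Function('S')(T) = Pow(Add(54, T), -1) (Function('S')(T) = Pow(Add(T, 54), -1) = Pow(Add(54, T), -1))
s = -182 (s = Add(-176, -6) = -182)
m = -430
Mul(Add(2531, m), Add(Function('S')(-61), s)) = Mul(Add(2531, -430), Add(Pow(Add(54, -61), -1), -182)) = Mul(2101, Add(Pow(-7, -1), -182)) = Mul(2101, Add(Rational(-1, 7), -182)) = Mul(2101, Rational(-1275, 7)) = Rational(-2678775, 7)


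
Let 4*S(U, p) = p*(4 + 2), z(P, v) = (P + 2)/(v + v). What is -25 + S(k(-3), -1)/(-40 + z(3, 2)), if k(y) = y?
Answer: -3869/155 ≈ -24.961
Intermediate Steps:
z(P, v) = (2 + P)/(2*v) (z(P, v) = (2 + P)/((2*v)) = (2 + P)*(1/(2*v)) = (2 + P)/(2*v))
S(U, p) = 3*p/2 (S(U, p) = (p*(4 + 2))/4 = (p*6)/4 = (6*p)/4 = 3*p/2)
-25 + S(k(-3), -1)/(-40 + z(3, 2)) = -25 + ((3/2)*(-1))/(-40 + (½)*(2 + 3)/2) = -25 - 3/2/(-40 + (½)*(½)*5) = -25 - 3/2/(-40 + 5/4) = -25 - 3/2/(-155/4) = -25 - 4/155*(-3/2) = -25 + 6/155 = -3869/155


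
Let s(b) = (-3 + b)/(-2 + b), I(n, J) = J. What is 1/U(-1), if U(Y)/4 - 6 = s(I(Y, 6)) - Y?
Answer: 1/31 ≈ 0.032258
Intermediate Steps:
s(b) = (-3 + b)/(-2 + b)
U(Y) = 27 - 4*Y (U(Y) = 24 + 4*((-3 + 6)/(-2 + 6) - Y) = 24 + 4*(3/4 - Y) = 24 + 4*((¼)*3 - Y) = 24 + 4*(¾ - Y) = 24 + (3 - 4*Y) = 27 - 4*Y)
1/U(-1) = 1/(27 - 4*(-1)) = 1/(27 + 4) = 1/31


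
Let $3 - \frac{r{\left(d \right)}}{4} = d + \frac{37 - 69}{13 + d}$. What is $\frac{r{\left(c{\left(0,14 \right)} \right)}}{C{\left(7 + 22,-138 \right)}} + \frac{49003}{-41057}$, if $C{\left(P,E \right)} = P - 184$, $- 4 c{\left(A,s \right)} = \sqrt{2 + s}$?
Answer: $- \frac{5214191}{3818301} \approx -1.3656$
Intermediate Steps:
$c{\left(A,s \right)} = - \frac{\sqrt{2 + s}}{4}$
$C{\left(P,E \right)} = -184 + P$
$r{\left(d \right)} = 12 - 4 d + \frac{128}{13 + d}$ ($r{\left(d \right)} = 12 - 4 \left(d + \frac{37 - 69}{13 + d}\right) = 12 - 4 \left(d - \frac{32}{13 + d}\right) = 12 - \left(- \frac{128}{13 + d} + 4 d\right) = 12 - 4 d + \frac{128}{13 + d}$)
$\frac{r{\left(c{\left(0,14 \right)} \right)}}{C{\left(7 + 22,-138 \right)}} + \frac{49003}{-41057} = \frac{4 \frac{1}{13 - \frac{\sqrt{2 + 14}}{4}} \left(71 - \left(- \frac{\sqrt{2 + 14}}{4}\right)^{2} - 10 \left(- \frac{\sqrt{2 + 14}}{4}\right)\right)}{-184 + \left(7 + 22\right)} + \frac{49003}{-41057} = \frac{4 \frac{1}{13 - \frac{\sqrt{16}}{4}} \left(71 - \left(- \frac{\sqrt{16}}{4}\right)^{2} - 10 \left(- \frac{\sqrt{16}}{4}\right)\right)}{-184 + 29} + 49003 \left(- \frac{1}{41057}\right) = \frac{4 \frac{1}{13 - 1} \left(71 - \left(\left(- \frac{1}{4}\right) 4\right)^{2} - 10 \left(\left(- \frac{1}{4}\right) 4\right)\right)}{-155} - \frac{49003}{41057} = \frac{4 \left(71 - \left(-1\right)^{2} - -10\right)}{13 - 1} \left(- \frac{1}{155}\right) - \frac{49003}{41057} = \frac{4 \left(71 - 1 + 10\right)}{12} \left(- \frac{1}{155}\right) - \frac{49003}{41057} = 4 \cdot \frac{1}{12} \left(71 - 1 + 10\right) \left(- \frac{1}{155}\right) - \frac{49003}{41057} = 4 \cdot \frac{1}{12} \cdot 80 \left(- \frac{1}{155}\right) - \frac{49003}{41057} = \frac{80}{3} \left(- \frac{1}{155}\right) - \frac{49003}{41057} = - \frac{16}{93} - \frac{49003}{41057} = - \frac{5214191}{3818301}$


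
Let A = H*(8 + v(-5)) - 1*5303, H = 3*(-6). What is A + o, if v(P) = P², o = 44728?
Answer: 38831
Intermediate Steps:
H = -18
A = -5897 (A = -18*(8 + (-5)²) - 1*5303 = -18*(8 + 25) - 5303 = -18*33 - 5303 = -594 - 5303 = -5897)
A + o = -5897 + 44728 = 38831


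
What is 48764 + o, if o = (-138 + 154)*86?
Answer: 50140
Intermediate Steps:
o = 1376 (o = 16*86 = 1376)
48764 + o = 48764 + 1376 = 50140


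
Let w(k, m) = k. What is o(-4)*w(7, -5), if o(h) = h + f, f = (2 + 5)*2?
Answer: 70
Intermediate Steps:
f = 14 (f = 7*2 = 14)
o(h) = 14 + h (o(h) = h + 14 = 14 + h)
o(-4)*w(7, -5) = (14 - 4)*7 = 10*7 = 70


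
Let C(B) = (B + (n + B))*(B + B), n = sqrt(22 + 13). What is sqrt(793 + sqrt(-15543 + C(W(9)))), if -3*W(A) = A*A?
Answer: sqrt(793 + 3*I*sqrt(1403 + 6*sqrt(35))) ≈ 28.232 + 2.0151*I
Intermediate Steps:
W(A) = -A**2/3 (W(A) = -A*A/3 = -A**2/3)
n = sqrt(35) ≈ 5.9161
C(B) = 2*B*(sqrt(35) + 2*B) (C(B) = (B + (sqrt(35) + B))*(B + B) = (B + (B + sqrt(35)))*(2*B) = (sqrt(35) + 2*B)*(2*B) = 2*B*(sqrt(35) + 2*B))
sqrt(793 + sqrt(-15543 + C(W(9)))) = sqrt(793 + sqrt(-15543 + 2*(-1/3*9**2)*(sqrt(35) + 2*(-1/3*9**2)))) = sqrt(793 + sqrt(-15543 + 2*(-1/3*81)*(sqrt(35) + 2*(-1/3*81)))) = sqrt(793 + sqrt(-15543 + 2*(-27)*(sqrt(35) + 2*(-27)))) = sqrt(793 + sqrt(-15543 + 2*(-27)*(sqrt(35) - 54))) = sqrt(793 + sqrt(-15543 + 2*(-27)*(-54 + sqrt(35)))) = sqrt(793 + sqrt(-15543 + (2916 - 54*sqrt(35)))) = sqrt(793 + sqrt(-12627 - 54*sqrt(35)))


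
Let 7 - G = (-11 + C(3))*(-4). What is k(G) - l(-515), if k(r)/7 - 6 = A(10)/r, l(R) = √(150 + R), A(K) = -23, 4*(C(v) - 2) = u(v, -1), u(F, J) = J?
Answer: 1421/30 - I*√365 ≈ 47.367 - 19.105*I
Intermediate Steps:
C(v) = 7/4 (C(v) = 2 + (¼)*(-1) = 2 - ¼ = 7/4)
G = -30 (G = 7 - (-11 + 7/4)*(-4) = 7 - (-37)*(-4)/4 = 7 - 1*37 = 7 - 37 = -30)
k(r) = 42 - 161/r (k(r) = 42 + 7*(-23/r) = 42 - 161/r)
k(G) - l(-515) = (42 - 161/(-30)) - √(150 - 515) = (42 - 161*(-1/30)) - √(-365) = (42 + 161/30) - I*√365 = 1421/30 - I*√365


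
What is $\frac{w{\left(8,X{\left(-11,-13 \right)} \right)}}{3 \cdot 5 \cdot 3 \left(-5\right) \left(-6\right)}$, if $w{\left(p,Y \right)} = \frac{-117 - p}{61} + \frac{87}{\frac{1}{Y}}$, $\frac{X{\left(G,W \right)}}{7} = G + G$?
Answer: $- \frac{817403}{82350} \approx -9.926$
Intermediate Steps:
$X{\left(G,W \right)} = 14 G$ ($X{\left(G,W \right)} = 7 \left(G + G\right) = 7 \cdot 2 G = 14 G$)
$w{\left(p,Y \right)} = - \frac{117}{61} + 87 Y - \frac{p}{61}$ ($w{\left(p,Y \right)} = \left(-117 - p\right) \frac{1}{61} + 87 Y = \left(- \frac{117}{61} - \frac{p}{61}\right) + 87 Y = - \frac{117}{61} + 87 Y - \frac{p}{61}$)
$\frac{w{\left(8,X{\left(-11,-13 \right)} \right)}}{3 \cdot 5 \cdot 3 \left(-5\right) \left(-6\right)} = \frac{- \frac{117}{61} + 87 \cdot 14 \left(-11\right) - \frac{8}{61}}{3 \cdot 5 \cdot 3 \left(-5\right) \left(-6\right)} = \frac{- \frac{117}{61} + 87 \left(-154\right) - \frac{8}{61}}{3 \cdot 15 \left(-5\right) \left(-6\right)} = \frac{- \frac{117}{61} - 13398 - \frac{8}{61}}{3 \left(\left(-75\right) \left(-6\right)\right)} = - \frac{817403}{61 \cdot 3 \cdot 450} = - \frac{817403}{61 \cdot 1350} = \left(- \frac{817403}{61}\right) \frac{1}{1350} = - \frac{817403}{82350}$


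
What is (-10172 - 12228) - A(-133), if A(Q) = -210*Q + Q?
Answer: -50197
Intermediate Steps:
A(Q) = -209*Q
(-10172 - 12228) - A(-133) = (-10172 - 12228) - (-209)*(-133) = -22400 - 1*27797 = -22400 - 27797 = -50197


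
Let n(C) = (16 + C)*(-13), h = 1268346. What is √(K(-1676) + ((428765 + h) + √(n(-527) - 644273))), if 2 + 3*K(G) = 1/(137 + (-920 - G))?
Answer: √(1353358938504 + 797449*I*√637630)/893 ≈ 1302.7 + 0.30648*I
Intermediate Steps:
n(C) = -208 - 13*C
K(G) = -⅔ + 1/(3*(-783 - G)) (K(G) = -⅔ + 1/(3*(137 + (-920 - G))) = -⅔ + 1/(3*(-783 - G)))
√(K(-1676) + ((428765 + h) + √(n(-527) - 644273))) = √((-1567 - 2*(-1676))/(3*(783 - 1676)) + ((428765 + 1268346) + √((-208 - 13*(-527)) - 644273))) = √((⅓)*(-1567 + 3352)/(-893) + (1697111 + √((-208 + 6851) - 644273))) = √((⅓)*(-1/893)*1785 + (1697111 + √(6643 - 644273))) = √(-595/893 + (1697111 + √(-637630))) = √(-595/893 + (1697111 + I*√637630)) = √(1515519528/893 + I*√637630)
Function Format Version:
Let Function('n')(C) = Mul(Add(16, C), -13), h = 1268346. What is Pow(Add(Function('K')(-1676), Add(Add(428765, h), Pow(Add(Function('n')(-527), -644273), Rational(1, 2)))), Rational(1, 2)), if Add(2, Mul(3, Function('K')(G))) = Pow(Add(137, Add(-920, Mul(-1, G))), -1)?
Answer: Mul(Rational(1, 893), Pow(Add(1353358938504, Mul(797449, I, Pow(637630, Rational(1, 2)))), Rational(1, 2))) ≈ Add(1302.7, Mul(0.30648, I))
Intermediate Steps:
Function('n')(C) = Add(-208, Mul(-13, C))
Function('K')(G) = Add(Rational(-2, 3), Mul(Rational(1, 3), Pow(Add(-783, Mul(-1, G)), -1))) (Function('K')(G) = Add(Rational(-2, 3), Mul(Rational(1, 3), Pow(Add(137, Add(-920, Mul(-1, G))), -1))) = Add(Rational(-2, 3), Mul(Rational(1, 3), Pow(Add(-783, Mul(-1, G)), -1))))
Pow(Add(Function('K')(-1676), Add(Add(428765, h), Pow(Add(Function('n')(-527), -644273), Rational(1, 2)))), Rational(1, 2)) = Pow(Add(Mul(Rational(1, 3), Pow(Add(783, -1676), -1), Add(-1567, Mul(-2, -1676))), Add(Add(428765, 1268346), Pow(Add(Add(-208, Mul(-13, -527)), -644273), Rational(1, 2)))), Rational(1, 2)) = Pow(Add(Mul(Rational(1, 3), Pow(-893, -1), Add(-1567, 3352)), Add(1697111, Pow(Add(Add(-208, 6851), -644273), Rational(1, 2)))), Rational(1, 2)) = Pow(Add(Mul(Rational(1, 3), Rational(-1, 893), 1785), Add(1697111, Pow(Add(6643, -644273), Rational(1, 2)))), Rational(1, 2)) = Pow(Add(Rational(-595, 893), Add(1697111, Pow(-637630, Rational(1, 2)))), Rational(1, 2)) = Pow(Add(Rational(-595, 893), Add(1697111, Mul(I, Pow(637630, Rational(1, 2))))), Rational(1, 2)) = Pow(Add(Rational(1515519528, 893), Mul(I, Pow(637630, Rational(1, 2)))), Rational(1, 2))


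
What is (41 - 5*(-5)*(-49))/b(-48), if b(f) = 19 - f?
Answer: -1184/67 ≈ -17.672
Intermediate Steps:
(41 - 5*(-5)*(-49))/b(-48) = (41 - 5*(-5)*(-49))/(19 - 1*(-48)) = (41 + 25*(-49))/(19 + 48) = (41 - 1225)/67 = -1184*1/67 = -1184/67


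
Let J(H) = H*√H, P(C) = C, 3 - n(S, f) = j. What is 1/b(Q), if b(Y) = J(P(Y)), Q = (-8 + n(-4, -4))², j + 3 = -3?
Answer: 1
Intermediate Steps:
j = -6 (j = -3 - 3 = -6)
n(S, f) = 9 (n(S, f) = 3 - 1*(-6) = 3 + 6 = 9)
J(H) = H^(3/2)
Q = 1 (Q = (-8 + 9)² = 1² = 1)
b(Y) = Y^(3/2)
1/b(Q) = 1/(1^(3/2)) = 1/1 = 1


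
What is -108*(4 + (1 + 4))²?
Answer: -8748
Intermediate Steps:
-108*(4 + (1 + 4))² = -108*(4 + 5)² = -108*9² = -108*81 = -8748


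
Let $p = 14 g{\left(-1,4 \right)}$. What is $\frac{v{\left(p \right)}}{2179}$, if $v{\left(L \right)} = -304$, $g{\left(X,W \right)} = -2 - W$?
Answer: $- \frac{304}{2179} \approx -0.13951$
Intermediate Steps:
$p = -84$ ($p = 14 \left(-2 - 4\right) = 14 \left(-6\right) = -84$)
$\frac{v{\left(p \right)}}{2179} = - \frac{304}{2179}$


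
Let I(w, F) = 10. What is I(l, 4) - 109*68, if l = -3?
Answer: -7402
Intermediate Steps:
I(l, 4) - 109*68 = 10 - 109*68 = 10 - 7412 = -7402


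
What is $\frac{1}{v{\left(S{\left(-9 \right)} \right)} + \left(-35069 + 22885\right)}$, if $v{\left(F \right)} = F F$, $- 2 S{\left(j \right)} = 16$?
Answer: $- \frac{1}{12120} \approx -8.2508 \cdot 10^{-5}$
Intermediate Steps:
$S{\left(j \right)} = -8$ ($S{\left(j \right)} = \left(- \frac{1}{2}\right) 16 = -8$)
$v{\left(F \right)} = F^{2}$
$\frac{1}{v{\left(S{\left(-9 \right)} \right)} + \left(-35069 + 22885\right)} = \frac{1}{\left(-8\right)^{2} + \left(-35069 + 22885\right)} = \frac{1}{64 - 12184} = \frac{1}{-12120} = - \frac{1}{12120}$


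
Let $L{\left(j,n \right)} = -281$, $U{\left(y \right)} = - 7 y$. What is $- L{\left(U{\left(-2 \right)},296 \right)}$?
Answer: $281$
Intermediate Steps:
$- L{\left(U{\left(-2 \right)},296 \right)} = \left(-1\right) \left(-281\right) = 281$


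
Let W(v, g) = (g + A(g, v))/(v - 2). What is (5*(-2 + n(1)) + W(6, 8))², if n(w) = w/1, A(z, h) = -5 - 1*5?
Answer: 121/4 ≈ 30.250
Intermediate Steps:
A(z, h) = -10 (A(z, h) = -5 - 5 = -10)
n(w) = w (n(w) = w*1 = w)
W(v, g) = (-10 + g)/(-2 + v) (W(v, g) = (g - 10)/(v - 2) = (-10 + g)/(-2 + v))
(5*(-2 + n(1)) + W(6, 8))² = (5*(-2 + 1) + (-10 + 8)/(-2 + 6))² = (5*(-1) - 2/4)² = (-5 + (¼)*(-2))² = (-5 - ½)² = (-11/2)² = 121/4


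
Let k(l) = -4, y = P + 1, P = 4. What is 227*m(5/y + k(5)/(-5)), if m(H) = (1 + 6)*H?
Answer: 14301/5 ≈ 2860.2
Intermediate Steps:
y = 5 (y = 4 + 1 = 5)
m(H) = 7*H
227*m(5/y + k(5)/(-5)) = 227*(7*(5/5 - 4/(-5))) = 227*(7*(5*(⅕) - 4*(-⅕))) = 227*(7*(1 + ⅘)) = 227*(7*(9/5)) = 227*(63/5) = 14301/5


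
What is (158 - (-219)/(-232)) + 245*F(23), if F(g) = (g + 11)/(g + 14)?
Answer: 3280729/8584 ≈ 382.19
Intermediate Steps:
F(g) = (11 + g)/(14 + g)
(158 - (-219)/(-232)) + 245*F(23) = (158 - (-219)/(-232)) + 245*((11 + 23)/(14 + 23)) = (158 - (-219)*(-1)/232) + 245*(34/37) = (158 - 1*219/232) + 245*((1/37)*34) = (158 - 219/232) + 245*(34/37) = 36437/232 + 8330/37 = 3280729/8584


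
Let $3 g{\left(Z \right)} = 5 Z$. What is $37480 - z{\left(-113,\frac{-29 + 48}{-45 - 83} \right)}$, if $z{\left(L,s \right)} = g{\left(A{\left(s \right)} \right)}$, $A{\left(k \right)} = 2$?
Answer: $\frac{112430}{3} \approx 37477.0$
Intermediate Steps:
$g{\left(Z \right)} = \frac{5 Z}{3}$
$z{\left(L,s \right)} = \frac{10}{3}$ ($z{\left(L,s \right)} = \frac{5}{3} \cdot 2 = \frac{10}{3}$)
$37480 - z{\left(-113,\frac{-29 + 48}{-45 - 83} \right)} = 37480 - \frac{10}{3} = \frac{112430}{3}$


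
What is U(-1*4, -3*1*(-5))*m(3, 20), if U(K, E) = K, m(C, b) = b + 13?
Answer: -132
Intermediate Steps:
m(C, b) = 13 + b
U(-1*4, -3*1*(-5))*m(3, 20) = (-1*4)*(13 + 20) = -4*33 = -132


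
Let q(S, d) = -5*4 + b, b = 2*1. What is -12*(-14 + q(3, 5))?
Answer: 384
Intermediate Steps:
b = 2
q(S, d) = -18 (q(S, d) = -5*4 + 2 = -20 + 2 = -18)
-12*(-14 + q(3, 5)) = -12*(-14 - 18) = -12*(-32) = 384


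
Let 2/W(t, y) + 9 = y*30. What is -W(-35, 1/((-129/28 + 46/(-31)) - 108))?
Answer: 198062/917319 ≈ 0.21591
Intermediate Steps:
W(t, y) = 2/(-9 + 30*y) (W(t, y) = 2/(-9 + y*30) = 2/(-9 + 30*y))
-W(-35, 1/((-129/28 + 46/(-31)) - 108)) = -2/(3*(-3 + 10/((-129/28 + 46/(-31)) - 108))) = -2/(3*(-3 + 10/((-129*1/28 + 46*(-1/31)) - 108))) = -2/(3*(-3 + 10/((-129/28 - 46/31) - 108))) = -2/(3*(-3 + 10/(-5287/868 - 108))) = -2/(3*(-3 + 10/(-99031/868))) = -2/(3*(-3 + 10*(-868/99031))) = -2/(3*(-3 - 8680/99031)) = -2/(3*(-305773/99031)) = -2*(-99031)/(3*305773) = -1*(-198062/917319) = 198062/917319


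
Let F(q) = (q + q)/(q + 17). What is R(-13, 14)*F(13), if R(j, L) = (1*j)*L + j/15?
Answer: -35659/225 ≈ -158.48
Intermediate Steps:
F(q) = 2*q/(17 + q) (F(q) = (2*q)/(17 + q) = 2*q/(17 + q))
R(j, L) = j/15 + L*j (R(j, L) = j*L + j*(1/15) = L*j + j/15 = j/15 + L*j)
R(-13, 14)*F(13) = (-13*(1/15 + 14))*(2*13/(17 + 13)) = (-13*211/15)*(2*13/30) = -5486*13/(15*30) = -2743/15*13/15 = -35659/225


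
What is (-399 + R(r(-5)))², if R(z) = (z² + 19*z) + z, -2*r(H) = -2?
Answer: 142884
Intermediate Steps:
r(H) = 1 (r(H) = -½*(-2) = 1)
R(z) = z² + 20*z
(-399 + R(r(-5)))² = (-399 + 1*(20 + 1))² = (-399 + 1*21)² = (-399 + 21)² = (-378)² = 142884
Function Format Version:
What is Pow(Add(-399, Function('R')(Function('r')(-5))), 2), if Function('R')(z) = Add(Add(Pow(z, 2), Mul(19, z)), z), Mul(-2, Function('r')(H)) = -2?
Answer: 142884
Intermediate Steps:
Function('r')(H) = 1 (Function('r')(H) = Mul(Rational(-1, 2), -2) = 1)
Function('R')(z) = Add(Pow(z, 2), Mul(20, z))
Pow(Add(-399, Function('R')(Function('r')(-5))), 2) = Pow(Add(-399, Mul(1, Add(20, 1))), 2) = Pow(Add(-399, Mul(1, 21)), 2) = Pow(Add(-399, 21), 2) = Pow(-378, 2) = 142884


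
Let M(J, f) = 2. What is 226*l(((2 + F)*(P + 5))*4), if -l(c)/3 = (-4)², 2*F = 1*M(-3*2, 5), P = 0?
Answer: -10848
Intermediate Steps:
F = 1 (F = (1*2)/2 = (½)*2 = 1)
l(c) = -48 (l(c) = -3*(-4)² = -3*16 = -48)
226*l(((2 + F)*(P + 5))*4) = 226*(-48) = -10848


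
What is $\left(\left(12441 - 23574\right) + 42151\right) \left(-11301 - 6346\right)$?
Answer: $-547374646$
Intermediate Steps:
$\left(\left(12441 - 23574\right) + 42151\right) \left(-11301 - 6346\right) = \left(\left(12441 - 23574\right) + 42151\right) \left(-17647\right) = \left(-11133 + 42151\right) \left(-17647\right) = 31018 \left(-17647\right) = -547374646$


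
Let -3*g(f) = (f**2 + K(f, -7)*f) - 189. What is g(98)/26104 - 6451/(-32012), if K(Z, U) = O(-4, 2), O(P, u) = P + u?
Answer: 17506007/208910312 ≈ 0.083797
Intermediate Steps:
K(Z, U) = -2 (K(Z, U) = -4 + 2 = -2)
g(f) = 63 - f**2/3 + 2*f/3 (g(f) = -((f**2 - 2*f) - 189)/3 = -(-189 + f**2 - 2*f)/3 = 63 - f**2/3 + 2*f/3)
g(98)/26104 - 6451/(-32012) = (63 - 1/3*98**2 + (2/3)*98)/26104 - 6451/(-32012) = (63 - 1/3*9604 + 196/3)*(1/26104) - 6451*(-1/32012) = (63 - 9604/3 + 196/3)*(1/26104) + 6451/32012 = -3073*1/26104 + 6451/32012 = -3073/26104 + 6451/32012 = 17506007/208910312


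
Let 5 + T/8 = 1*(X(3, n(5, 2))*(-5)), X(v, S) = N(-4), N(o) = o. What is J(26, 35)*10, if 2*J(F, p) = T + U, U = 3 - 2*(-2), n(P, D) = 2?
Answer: 635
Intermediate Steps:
U = 7 (U = 3 + 4 = 7)
X(v, S) = -4
T = 120 (T = -40 + 8*(1*(-4*(-5))) = -40 + 8*(1*20) = -40 + 8*20 = -40 + 160 = 120)
J(F, p) = 127/2 (J(F, p) = (120 + 7)/2 = (½)*127 = 127/2)
J(26, 35)*10 = (127/2)*10 = 635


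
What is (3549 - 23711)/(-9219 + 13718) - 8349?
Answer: -37582313/4499 ≈ -8353.5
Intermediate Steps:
(3549 - 23711)/(-9219 + 13718) - 8349 = -20162/4499 - 8349 = -37582313/4499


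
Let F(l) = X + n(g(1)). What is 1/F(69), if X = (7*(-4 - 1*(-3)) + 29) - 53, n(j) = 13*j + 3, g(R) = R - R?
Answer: -1/28 ≈ -0.035714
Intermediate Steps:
g(R) = 0
n(j) = 3 + 13*j
X = -31 (X = (7*(-4 + 3) + 29) - 53 = (7*(-1) + 29) - 53 = (-7 + 29) - 53 = 22 - 53 = -31)
F(l) = -28 (F(l) = -31 + (3 + 13*0) = -31 + (3 + 0) = -31 + 3 = -28)
1/F(69) = 1/(-28) = -1/28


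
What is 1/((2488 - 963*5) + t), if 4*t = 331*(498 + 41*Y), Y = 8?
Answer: 2/132049 ≈ 1.5146e-5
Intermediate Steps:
t = 136703/2 (t = (331*(498 + 41*8))/4 = (331*(498 + 328))/4 = (331*826)/4 = (¼)*273406 = 136703/2 ≈ 68352.)
1/((2488 - 963*5) + t) = 1/((2488 - 963*5) + 136703/2) = 1/((2488 - 4815) + 136703/2) = 1/(-2327 + 136703/2) = 1/(132049/2) = 2/132049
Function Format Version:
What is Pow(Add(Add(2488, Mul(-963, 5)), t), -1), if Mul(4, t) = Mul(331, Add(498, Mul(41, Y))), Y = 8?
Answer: Rational(2, 132049) ≈ 1.5146e-5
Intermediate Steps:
t = Rational(136703, 2) (t = Mul(Rational(1, 4), Mul(331, Add(498, Mul(41, 8)))) = Mul(Rational(1, 4), Mul(331, Add(498, 328))) = Mul(Rational(1, 4), Mul(331, 826)) = Mul(Rational(1, 4), 273406) = Rational(136703, 2) ≈ 68352.)
Pow(Add(Add(2488, Mul(-963, 5)), t), -1) = Pow(Add(Add(2488, Mul(-963, 5)), Rational(136703, 2)), -1) = Pow(Add(Add(2488, -4815), Rational(136703, 2)), -1) = Pow(Add(-2327, Rational(136703, 2)), -1) = Pow(Rational(132049, 2), -1) = Rational(2, 132049)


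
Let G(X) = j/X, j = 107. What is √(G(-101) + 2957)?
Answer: 5*√1206142/101 ≈ 54.369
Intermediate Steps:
G(X) = 107/X
√(G(-101) + 2957) = √(107/(-101) + 2957) = √(107*(-1/101) + 2957) = √(-107/101 + 2957) = √(298550/101) = 5*√1206142/101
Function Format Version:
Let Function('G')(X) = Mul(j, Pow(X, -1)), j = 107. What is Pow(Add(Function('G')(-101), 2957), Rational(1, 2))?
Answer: Mul(Rational(5, 101), Pow(1206142, Rational(1, 2))) ≈ 54.369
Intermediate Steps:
Function('G')(X) = Mul(107, Pow(X, -1))
Pow(Add(Function('G')(-101), 2957), Rational(1, 2)) = Pow(Add(Mul(107, Pow(-101, -1)), 2957), Rational(1, 2)) = Pow(Add(Mul(107, Rational(-1, 101)), 2957), Rational(1, 2)) = Pow(Add(Rational(-107, 101), 2957), Rational(1, 2)) = Pow(Rational(298550, 101), Rational(1, 2)) = Mul(Rational(5, 101), Pow(1206142, Rational(1, 2)))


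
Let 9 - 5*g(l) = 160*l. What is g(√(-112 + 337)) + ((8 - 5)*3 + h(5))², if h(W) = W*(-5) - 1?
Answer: -946/5 ≈ -189.20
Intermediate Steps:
g(l) = 9/5 - 32*l
h(W) = -1 - 5*W (h(W) = -5*W - 1 = -1 - 5*W)
g(√(-112 + 337)) + ((8 - 5)*3 + h(5))² = (9/5 - 32*√(-112 + 337)) + ((8 - 5)*3 + (-1 - 5*5))² = (9/5 - 32*√225) + (3*3 + (-1 - 25))² = (9/5 - 32*15) + (9 - 26)² = (9/5 - 480) + (-17)² = -2391/5 + 289 = -946/5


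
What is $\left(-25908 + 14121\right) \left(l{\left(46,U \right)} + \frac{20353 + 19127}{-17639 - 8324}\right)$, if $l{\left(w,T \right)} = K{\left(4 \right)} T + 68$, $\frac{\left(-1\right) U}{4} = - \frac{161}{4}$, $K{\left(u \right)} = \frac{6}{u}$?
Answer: $- \frac{26928474117}{7418} \approx -3.6302 \cdot 10^{6}$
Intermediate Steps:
$U = 161$ ($U = - 4 \left(- \frac{161}{4}\right) = - 4 \left(\left(-161\right) \frac{1}{4}\right) = \left(-4\right) \left(- \frac{161}{4}\right) = 161$)
$l{\left(w,T \right)} = 68 + \frac{3 T}{2}$ ($l{\left(w,T \right)} = \frac{6}{4} T + 68 = 6 \cdot \frac{1}{4} T + 68 = \frac{3 T}{2} + 68 = 68 + \frac{3 T}{2}$)
$\left(-25908 + 14121\right) \left(l{\left(46,U \right)} + \frac{20353 + 19127}{-17639 - 8324}\right) = \left(-25908 + 14121\right) \left(\left(68 + \frac{3}{2} \cdot 161\right) + \frac{20353 + 19127}{-17639 - 8324}\right) = - 11787 \left(\left(68 + \frac{483}{2}\right) + \frac{39480}{-25963}\right) = - 11787 \left(\frac{619}{2} + 39480 \left(- \frac{1}{25963}\right)\right) = - 11787 \left(\frac{619}{2} - \frac{5640}{3709}\right) = \left(-11787\right) \frac{2284591}{7418} = - \frac{26928474117}{7418}$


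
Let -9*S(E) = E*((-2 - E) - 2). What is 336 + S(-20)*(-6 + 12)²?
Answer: 1616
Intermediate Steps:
S(E) = -E*(-4 - E)/9 (S(E) = -E*((-2 - E) - 2)/9 = -E*(-4 - E)/9)
336 + S(-20)*(-6 + 12)² = 336 + ((⅑)*(-20)*(4 - 20))*(-6 + 12)² = 336 + ((⅑)*(-20)*(-16))*6² = 336 + (320/9)*36 = 336 + 1280 = 1616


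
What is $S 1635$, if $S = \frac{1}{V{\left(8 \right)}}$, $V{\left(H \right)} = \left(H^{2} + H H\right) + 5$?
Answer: $\frac{1635}{133} \approx 12.293$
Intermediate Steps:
$V{\left(H \right)} = 5 + 2 H^{2}$ ($V{\left(H \right)} = \left(H^{2} + H^{2}\right) + 5 = 2 H^{2} + 5 = 5 + 2 H^{2}$)
$S = \frac{1}{133}$ ($S = \frac{1}{5 + 2 \cdot 8^{2}} = \frac{1}{5 + 2 \cdot 64} = \frac{1}{5 + 128} = \frac{1}{133} \approx 0.0075188$)
$S 1635 = \frac{1}{133} \cdot 1635 = \frac{1635}{133}$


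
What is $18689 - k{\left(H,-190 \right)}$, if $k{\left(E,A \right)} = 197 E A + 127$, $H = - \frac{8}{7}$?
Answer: $- \frac{169506}{7} \approx -24215.0$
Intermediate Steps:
$H = - \frac{8}{7}$ ($H = \left(-8\right) \frac{1}{7} = - \frac{8}{7} \approx -1.1429$)
$k{\left(E,A \right)} = 127 + 197 A E$ ($k{\left(E,A \right)} = 197 A E + 127 = 127 + 197 A E$)
$18689 - k{\left(H,-190 \right)} = 18689 - \left(127 + 197 \left(-190\right) \left(- \frac{8}{7}\right)\right) = 18689 - \left(127 + \frac{299440}{7}\right) = 18689 - \frac{300329}{7} = - \frac{169506}{7}$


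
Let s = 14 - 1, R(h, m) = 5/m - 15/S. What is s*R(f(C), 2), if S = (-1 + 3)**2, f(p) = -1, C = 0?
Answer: -65/4 ≈ -16.250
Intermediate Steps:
S = 4 (S = 2**2 = 4)
R(h, m) = -15/4 + 5/m (R(h, m) = 5/m - 15/4 = -15/4 + 5/m)
s = 13
s*R(f(C), 2) = 13*(-15/4 + 5/2) = 13*(-5/4) = -65/4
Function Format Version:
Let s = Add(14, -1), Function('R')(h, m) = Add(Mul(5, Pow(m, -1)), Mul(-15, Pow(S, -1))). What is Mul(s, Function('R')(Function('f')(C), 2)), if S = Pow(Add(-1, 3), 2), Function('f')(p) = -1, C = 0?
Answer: Rational(-65, 4) ≈ -16.250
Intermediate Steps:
S = 4 (S = Pow(2, 2) = 4)
Function('R')(h, m) = Add(Rational(-15, 4), Mul(5, Pow(m, -1))) (Function('R')(h, m) = Add(Mul(5, Pow(m, -1)), Mul(-15, Pow(4, -1))) = Add(Mul(5, Pow(m, -1)), Mul(-15, Rational(1, 4))) = Add(Mul(5, Pow(m, -1)), Rational(-15, 4)) = Add(Rational(-15, 4), Mul(5, Pow(m, -1))))
s = 13
Mul(s, Function('R')(Function('f')(C), 2)) = Mul(13, Add(Rational(-15, 4), Mul(5, Pow(2, -1)))) = Mul(13, Add(Rational(-15, 4), Mul(5, Rational(1, 2)))) = Mul(13, Add(Rational(-15, 4), Rational(5, 2))) = Mul(13, Rational(-5, 4)) = Rational(-65, 4)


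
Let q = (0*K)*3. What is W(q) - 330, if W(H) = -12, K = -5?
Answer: -342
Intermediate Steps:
q = 0 (q = (0*(-5))*3 = 0*3 = 0)
W(q) - 330 = -12 - 330 = -342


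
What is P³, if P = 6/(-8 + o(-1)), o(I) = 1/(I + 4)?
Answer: -5832/12167 ≈ -0.47933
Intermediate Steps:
o(I) = 1/(4 + I)
P = -18/23 (P = 6/(-8 + 1/(4 - 1)) = 6/(-8 + 1/3) = 6/(-8 + ⅓) = 6/(-23/3) = 6*(-3/23) = -18/23 ≈ -0.78261)
P³ = (-18/23)³ = -5832/12167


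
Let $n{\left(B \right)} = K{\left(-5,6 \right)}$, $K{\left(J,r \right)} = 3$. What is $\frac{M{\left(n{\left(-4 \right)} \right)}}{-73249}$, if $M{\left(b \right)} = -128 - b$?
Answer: $\frac{131}{73249} \approx 0.0017884$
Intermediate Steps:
$n{\left(B \right)} = 3$
$\frac{M{\left(n{\left(-4 \right)} \right)}}{-73249} = \frac{-128 - 3}{-73249} = \left(-128 - 3\right) \left(- \frac{1}{73249}\right) = \left(-131\right) \left(- \frac{1}{73249}\right) = \frac{131}{73249}$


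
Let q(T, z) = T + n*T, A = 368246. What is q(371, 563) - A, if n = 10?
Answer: -364165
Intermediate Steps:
q(T, z) = 11*T (q(T, z) = T + 10*T = 11*T)
q(371, 563) - A = 11*371 - 1*368246 = 4081 - 368246 = -364165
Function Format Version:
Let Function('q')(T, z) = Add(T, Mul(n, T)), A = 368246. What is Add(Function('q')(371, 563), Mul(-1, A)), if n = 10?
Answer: -364165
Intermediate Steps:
Function('q')(T, z) = Mul(11, T) (Function('q')(T, z) = Add(T, Mul(10, T)) = Mul(11, T))
Add(Function('q')(371, 563), Mul(-1, A)) = Add(Mul(11, 371), Mul(-1, 368246)) = Add(4081, -368246) = -364165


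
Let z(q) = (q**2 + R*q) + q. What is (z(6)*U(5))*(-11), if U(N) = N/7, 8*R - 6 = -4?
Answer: -4785/14 ≈ -341.79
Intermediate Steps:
R = 1/4 (R = 3/4 + (1/8)*(-4) = 3/4 - 1/2 = 1/4 ≈ 0.25000)
U(N) = N/7 (U(N) = N*(1/7) = N/7)
z(q) = q**2 + 5*q/4 (z(q) = (q**2 + q/4) + q = q**2 + 5*q/4)
(z(6)*U(5))*(-11) = (((1/4)*6*(5 + 4*6))*((1/7)*5))*(-11) = (((1/4)*6*(5 + 24))*(5/7))*(-11) = (((1/4)*6*29)*(5/7))*(-11) = ((87/2)*(5/7))*(-11) = (435/14)*(-11) = -4785/14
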